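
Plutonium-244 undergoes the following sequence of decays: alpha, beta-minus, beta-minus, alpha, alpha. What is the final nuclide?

Start: (A, Z) = (244, 94).
After α: (240, 92).
After β⁻: (240, 93).
After β⁻: (240, 94).
After α: (236, 92).
After α: (232, 90).
Z = 90 is thorium.

Th-232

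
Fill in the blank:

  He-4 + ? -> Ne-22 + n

O-19

Conserve mass number: 4 + A = 22 + 1, so A = 19.
Conserve atomic number: 2 + Z = 10 + 0, so Z = 8.
Z = 8 is oxygen, so the species is O-19.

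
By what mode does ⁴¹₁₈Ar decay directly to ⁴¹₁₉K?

beta-minus decay

ΔA = 41 − 41 = 0; ΔZ = 19 − 18 = +1.
A is unchanged and Z rises by 1 — a neutron has become a proton (β⁻ decay).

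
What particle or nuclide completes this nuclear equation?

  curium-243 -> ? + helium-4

Conserve mass number: 243 = A + 4, so A = 239.
Conserve atomic number: 96 = Z + 2, so Z = 94.
Z = 94 is plutonium, so the species is plutonium-239.

Pu-239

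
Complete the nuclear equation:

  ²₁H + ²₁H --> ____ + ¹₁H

H-3

Conserve mass number: 2 + 2 = A + 1, so A = 3.
Conserve atomic number: 1 + 1 = Z + 1, so Z = 1.
A = 3 and Z = 1 is ³₁H — a triton.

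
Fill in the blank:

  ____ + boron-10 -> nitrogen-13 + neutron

Conserve mass number: A + 10 = 13 + 1, so A = 4.
Conserve atomic number: Z + 5 = 7 + 0, so Z = 2.
A = 4 and Z = 2 is helium-4 — an alpha particle.

alpha particle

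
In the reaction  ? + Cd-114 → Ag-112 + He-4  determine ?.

deuteron

Conserve mass number: A + 114 = 112 + 4, so A = 2.
Conserve atomic number: Z + 48 = 47 + 2, so Z = 1.
A = 2 and Z = 1 is H-2 — a deuteron.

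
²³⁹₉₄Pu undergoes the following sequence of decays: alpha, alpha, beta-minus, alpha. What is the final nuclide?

Start: (A, Z) = (239, 94).
After α: (235, 92).
After α: (231, 90).
After β⁻: (231, 91).
After α: (227, 89).
Z = 89 is actinium.

Ac-227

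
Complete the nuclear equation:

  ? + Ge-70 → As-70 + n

proton

Conserve mass number: A + 70 = 70 + 1, so A = 1.
Conserve atomic number: Z + 32 = 33 + 0, so Z = 1.
A = 1 and Z = 1 is H-1 — a proton.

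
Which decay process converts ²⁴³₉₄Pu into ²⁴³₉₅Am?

beta-minus decay

ΔA = 243 − 243 = 0; ΔZ = 95 − 94 = +1.
A is unchanged and Z rises by 1 — a neutron has become a proton (β⁻ decay).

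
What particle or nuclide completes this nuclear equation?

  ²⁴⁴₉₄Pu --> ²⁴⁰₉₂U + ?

alpha particle

Conserve mass number: 244 = 240 + A, so A = 4.
Conserve atomic number: 94 = 92 + Z, so Z = 2.
A = 4 and Z = 2 is ⁴₂He — an alpha particle.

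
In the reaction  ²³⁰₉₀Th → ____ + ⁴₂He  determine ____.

Conserve mass number: 230 = A + 4, so A = 226.
Conserve atomic number: 90 = Z + 2, so Z = 88.
Z = 88 is radium, so the species is ²²⁶₈₈Ra.

Ra-226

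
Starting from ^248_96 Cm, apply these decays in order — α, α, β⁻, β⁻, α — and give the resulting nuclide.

U-236

Start: (A, Z) = (248, 96).
After α: (244, 94).
After α: (240, 92).
After β⁻: (240, 93).
After β⁻: (240, 94).
After α: (236, 92).
Z = 92 is uranium.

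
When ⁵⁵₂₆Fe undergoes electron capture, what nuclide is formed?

Mn-55

Electron capture: mass number changes by +0, atomic number by -1.
A: 55 = 55; Z: 26 − 1 = 25.
Z = 25 is manganese, so the daughter is ⁵⁵₂₅Mn.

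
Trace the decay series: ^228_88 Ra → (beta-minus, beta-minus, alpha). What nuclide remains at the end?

Ra-224

Start: (A, Z) = (228, 88).
After β⁻: (228, 89).
After β⁻: (228, 90).
After α: (224, 88).
Z = 88 is radium.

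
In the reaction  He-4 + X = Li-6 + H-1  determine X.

Conserve mass number: 4 + A = 6 + 1, so A = 3.
Conserve atomic number: 2 + Z = 3 + 1, so Z = 2.
Z = 2 is helium, so the species is He-3.

He-3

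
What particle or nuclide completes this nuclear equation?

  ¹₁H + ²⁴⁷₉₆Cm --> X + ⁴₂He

Conserve mass number: 1 + 247 = A + 4, so A = 244.
Conserve atomic number: 1 + 96 = Z + 2, so Z = 95.
Z = 95 is americium, so the species is ²⁴⁴₉₅Am.

Am-244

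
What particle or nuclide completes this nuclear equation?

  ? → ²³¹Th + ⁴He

U-235

Conserve mass number: A = 231 + 4, so A = 235.
Conserve atomic number: Z = 90 + 2, so Z = 92.
Z = 92 is uranium, so the species is ²³⁵U.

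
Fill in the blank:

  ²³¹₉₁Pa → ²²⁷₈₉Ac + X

Conserve mass number: 231 = 227 + A, so A = 4.
Conserve atomic number: 91 = 89 + Z, so Z = 2.
A = 4 and Z = 2 is ⁴₂He — an alpha particle.

alpha particle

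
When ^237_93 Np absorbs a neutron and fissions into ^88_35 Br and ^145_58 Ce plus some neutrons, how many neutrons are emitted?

5

Conserve mass number: 238 = 88 + 145 + k, so k = 238 − 233 = 5.
Check atomic number: 93 = 35 + 58 + 0 = 93. ✓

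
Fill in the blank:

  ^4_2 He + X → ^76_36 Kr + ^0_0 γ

Se-72

Conserve mass number: 4 + A = 76 + 0, so A = 72.
Conserve atomic number: 2 + Z = 36 + 0, so Z = 34.
Z = 34 is selenium, so the species is ^72_34 Se.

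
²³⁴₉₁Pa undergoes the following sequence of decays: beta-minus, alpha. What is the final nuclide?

Start: (A, Z) = (234, 91).
After β⁻: (234, 92).
After α: (230, 90).
Z = 90 is thorium.

Th-230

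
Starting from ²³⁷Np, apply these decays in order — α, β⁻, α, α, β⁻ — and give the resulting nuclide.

Start: (A, Z) = (237, 93).
After α: (233, 91).
After β⁻: (233, 92).
After α: (229, 90).
After α: (225, 88).
After β⁻: (225, 89).
Z = 89 is actinium.

Ac-225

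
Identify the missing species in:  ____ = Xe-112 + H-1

Cs-113

Conserve mass number: A = 112 + 1, so A = 113.
Conserve atomic number: Z = 54 + 1, so Z = 55.
Z = 55 is caesium, so the species is Cs-113.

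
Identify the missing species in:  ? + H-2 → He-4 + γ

deuteron

Conserve mass number: A + 2 = 4 + 0, so A = 2.
Conserve atomic number: Z + 1 = 2 + 0, so Z = 1.
A = 2 and Z = 1 is H-2 — a deuteron.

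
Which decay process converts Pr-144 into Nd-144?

ΔA = 144 − 144 = 0; ΔZ = 60 − 59 = +1.
A is unchanged and Z rises by 1 — a neutron has become a proton (β⁻ decay).

beta-minus decay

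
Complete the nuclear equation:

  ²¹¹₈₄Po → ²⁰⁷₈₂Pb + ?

alpha particle

Conserve mass number: 211 = 207 + A, so A = 4.
Conserve atomic number: 84 = 82 + Z, so Z = 2.
A = 4 and Z = 2 is ⁴₂He — an alpha particle.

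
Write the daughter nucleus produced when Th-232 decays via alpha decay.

Ra-228

Alpha decay: mass number changes by -4, atomic number by -2.
A: 232 − 4 = 228; Z: 90 − 2 = 88.
Z = 88 is radium, so the daughter is Ra-228.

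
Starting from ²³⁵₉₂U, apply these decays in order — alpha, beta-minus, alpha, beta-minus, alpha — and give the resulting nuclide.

Ra-223

Start: (A, Z) = (235, 92).
After α: (231, 90).
After β⁻: (231, 91).
After α: (227, 89).
After β⁻: (227, 90).
After α: (223, 88).
Z = 88 is radium.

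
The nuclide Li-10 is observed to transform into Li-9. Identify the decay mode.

ΔA = 9 − 10 = -1; ΔZ = 3 − 3 = +0.
A drops by 1 with Z unchanged — a neutron was emitted.

neutron emission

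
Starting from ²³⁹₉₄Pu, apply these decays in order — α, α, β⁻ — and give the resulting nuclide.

Start: (A, Z) = (239, 94).
After α: (235, 92).
After α: (231, 90).
After β⁻: (231, 91).
Z = 91 is protactinium.

Pa-231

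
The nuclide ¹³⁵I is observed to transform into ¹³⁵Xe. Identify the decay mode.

beta-minus decay

ΔA = 135 − 135 = 0; ΔZ = 54 − 53 = +1.
A is unchanged and Z rises by 1 — a neutron has become a proton (β⁻ decay).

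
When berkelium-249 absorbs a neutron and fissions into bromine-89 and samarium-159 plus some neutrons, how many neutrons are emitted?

2

Conserve mass number: 250 = 89 + 159 + k, so k = 250 − 248 = 2.
Check atomic number: 97 = 35 + 62 + 0 = 97. ✓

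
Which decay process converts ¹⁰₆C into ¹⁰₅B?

ΔA = 10 − 10 = 0; ΔZ = 5 − 6 = -1.
A is unchanged and Z drops by 1 — a proton has become a neutron (β⁺ emission or electron capture).

beta-plus decay or electron capture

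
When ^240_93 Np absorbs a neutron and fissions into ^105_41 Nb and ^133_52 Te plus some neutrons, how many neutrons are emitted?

3

Conserve mass number: 241 = 105 + 133 + k, so k = 241 − 238 = 3.
Check atomic number: 93 = 41 + 52 + 0 = 93. ✓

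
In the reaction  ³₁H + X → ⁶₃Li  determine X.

He-3

Conserve mass number: 3 + A = 6, so A = 3.
Conserve atomic number: 1 + Z = 3, so Z = 2.
Z = 2 is helium, so the species is ³₂He.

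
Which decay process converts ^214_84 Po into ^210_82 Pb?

alpha decay

ΔA = 210 − 214 = -4; ΔZ = 82 − 84 = -2.
A drops by 4 and Z drops by 2 — the signature of alpha emission.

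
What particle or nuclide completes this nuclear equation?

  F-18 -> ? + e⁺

Conserve mass number: 18 = A + 0, so A = 18.
Conserve atomic number: 9 = Z + 1, so Z = 8.
Z = 8 is oxygen, so the species is O-18.

O-18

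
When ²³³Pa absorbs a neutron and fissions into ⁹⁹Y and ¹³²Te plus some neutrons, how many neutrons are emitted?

3

Conserve mass number: 234 = 99 + 132 + k, so k = 234 − 231 = 3.
Check atomic number: 91 = 39 + 52 + 0 = 91. ✓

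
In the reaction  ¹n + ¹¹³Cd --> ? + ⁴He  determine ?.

Pd-110

Conserve mass number: 1 + 113 = A + 4, so A = 110.
Conserve atomic number: 0 + 48 = Z + 2, so Z = 46.
Z = 46 is palladium, so the species is ¹¹⁰Pd.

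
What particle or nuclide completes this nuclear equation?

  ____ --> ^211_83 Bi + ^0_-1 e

Pb-211

Conserve mass number: A = 211 + 0, so A = 211.
Conserve atomic number: Z = 83 − 1, so Z = 82.
Z = 82 is lead, so the species is ^211_82 Pb.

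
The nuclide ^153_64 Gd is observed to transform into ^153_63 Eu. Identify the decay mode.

beta-plus decay or electron capture

ΔA = 153 − 153 = 0; ΔZ = 63 − 64 = -1.
A is unchanged and Z drops by 1 — a proton has become a neutron (β⁺ emission or electron capture).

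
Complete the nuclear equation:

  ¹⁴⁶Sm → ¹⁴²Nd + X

Conserve mass number: 146 = 142 + A, so A = 4.
Conserve atomic number: 62 = 60 + Z, so Z = 2.
A = 4 and Z = 2 is ⁴He — an alpha particle.

alpha particle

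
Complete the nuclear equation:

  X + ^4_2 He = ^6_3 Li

Conserve mass number: A + 4 = 6, so A = 2.
Conserve atomic number: Z + 2 = 3, so Z = 1.
A = 2 and Z = 1 is ^2_1 H — a deuteron.

deuteron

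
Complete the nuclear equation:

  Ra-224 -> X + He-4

Rn-220

Conserve mass number: 224 = A + 4, so A = 220.
Conserve atomic number: 88 = Z + 2, so Z = 86.
Z = 86 is radon, so the species is Rn-220.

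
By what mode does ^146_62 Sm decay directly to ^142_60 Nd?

alpha decay

ΔA = 142 − 146 = -4; ΔZ = 60 − 62 = -2.
A drops by 4 and Z drops by 2 — the signature of alpha emission.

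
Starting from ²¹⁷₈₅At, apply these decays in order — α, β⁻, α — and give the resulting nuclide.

Start: (A, Z) = (217, 85).
After α: (213, 83).
After β⁻: (213, 84).
After α: (209, 82).
Z = 82 is lead.

Pb-209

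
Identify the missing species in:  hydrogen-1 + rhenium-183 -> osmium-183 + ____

Conserve mass number: 1 + 183 = 183 + A, so A = 1.
Conserve atomic number: 1 + 75 = 76 + Z, so Z = 0.
A = 1 and Z = 0 is neutron — a neutron.

neutron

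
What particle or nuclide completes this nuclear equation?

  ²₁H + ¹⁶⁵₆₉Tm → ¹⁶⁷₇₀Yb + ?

gamma ray

Conserve mass number: 2 + 165 = 167 + A, so A = 0.
Conserve atomic number: 1 + 69 = 70 + Z, so Z = 0.
A = 0 and Z = 0 is ⁰₀γ — a gamma ray.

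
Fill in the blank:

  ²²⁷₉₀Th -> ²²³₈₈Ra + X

Conserve mass number: 227 = 223 + A, so A = 4.
Conserve atomic number: 90 = 88 + Z, so Z = 2.
A = 4 and Z = 2 is ⁴₂He — an alpha particle.

alpha particle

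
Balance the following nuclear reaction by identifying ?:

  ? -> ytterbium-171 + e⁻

Tm-171

Conserve mass number: A = 171 + 0, so A = 171.
Conserve atomic number: Z = 70 − 1, so Z = 69.
Z = 69 is thulium, so the species is thulium-171.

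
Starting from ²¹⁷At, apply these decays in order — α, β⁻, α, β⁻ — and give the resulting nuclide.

Start: (A, Z) = (217, 85).
After α: (213, 83).
After β⁻: (213, 84).
After α: (209, 82).
After β⁻: (209, 83).
Z = 83 is bismuth.

Bi-209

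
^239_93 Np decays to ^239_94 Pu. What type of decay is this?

ΔA = 239 − 239 = 0; ΔZ = 94 − 93 = +1.
A is unchanged and Z rises by 1 — a neutron has become a proton (β⁻ decay).

beta-minus decay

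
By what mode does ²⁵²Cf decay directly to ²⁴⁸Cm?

alpha decay

ΔA = 248 − 252 = -4; ΔZ = 96 − 98 = -2.
A drops by 4 and Z drops by 2 — the signature of alpha emission.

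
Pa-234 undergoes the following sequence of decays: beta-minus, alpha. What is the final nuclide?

Start: (A, Z) = (234, 91).
After β⁻: (234, 92).
After α: (230, 90).
Z = 90 is thorium.

Th-230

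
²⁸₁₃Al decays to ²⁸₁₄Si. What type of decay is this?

beta-minus decay

ΔA = 28 − 28 = 0; ΔZ = 14 − 13 = +1.
A is unchanged and Z rises by 1 — a neutron has become a proton (β⁻ decay).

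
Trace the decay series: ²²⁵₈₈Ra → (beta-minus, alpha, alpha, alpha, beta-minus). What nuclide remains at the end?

Po-213

Start: (A, Z) = (225, 88).
After β⁻: (225, 89).
After α: (221, 87).
After α: (217, 85).
After α: (213, 83).
After β⁻: (213, 84).
Z = 84 is polonium.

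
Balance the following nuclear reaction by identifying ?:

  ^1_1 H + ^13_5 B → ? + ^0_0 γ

Conserve mass number: 1 + 13 = A + 0, so A = 14.
Conserve atomic number: 1 + 5 = Z + 0, so Z = 6.
Z = 6 is carbon, so the species is ^14_6 C.

C-14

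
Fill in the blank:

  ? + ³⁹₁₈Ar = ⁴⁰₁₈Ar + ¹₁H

Conserve mass number: A + 39 = 40 + 1, so A = 2.
Conserve atomic number: Z + 18 = 18 + 1, so Z = 1.
A = 2 and Z = 1 is ²₁H — a deuteron.

deuteron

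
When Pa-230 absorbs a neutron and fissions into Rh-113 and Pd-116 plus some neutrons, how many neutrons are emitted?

Conserve mass number: 231 = 113 + 116 + k, so k = 231 − 229 = 2.
Check atomic number: 91 = 45 + 46 + 0 = 91. ✓

2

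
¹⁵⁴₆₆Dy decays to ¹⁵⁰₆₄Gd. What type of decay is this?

ΔA = 150 − 154 = -4; ΔZ = 64 − 66 = -2.
A drops by 4 and Z drops by 2 — the signature of alpha emission.

alpha decay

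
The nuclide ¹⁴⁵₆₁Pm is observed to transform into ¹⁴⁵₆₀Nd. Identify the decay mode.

ΔA = 145 − 145 = 0; ΔZ = 60 − 61 = -1.
A is unchanged and Z drops by 1 — a proton has become a neutron (β⁺ emission or electron capture).

beta-plus decay or electron capture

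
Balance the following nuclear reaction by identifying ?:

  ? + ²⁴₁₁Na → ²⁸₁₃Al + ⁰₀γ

alpha particle

Conserve mass number: A + 24 = 28 + 0, so A = 4.
Conserve atomic number: Z + 11 = 13 + 0, so Z = 2.
A = 4 and Z = 2 is ⁴₂He — an alpha particle.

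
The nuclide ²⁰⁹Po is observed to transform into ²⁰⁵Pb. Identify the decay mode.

alpha decay

ΔA = 205 − 209 = -4; ΔZ = 82 − 84 = -2.
A drops by 4 and Z drops by 2 — the signature of alpha emission.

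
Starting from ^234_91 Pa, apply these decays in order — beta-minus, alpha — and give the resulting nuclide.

Th-230

Start: (A, Z) = (234, 91).
After β⁻: (234, 92).
After α: (230, 90).
Z = 90 is thorium.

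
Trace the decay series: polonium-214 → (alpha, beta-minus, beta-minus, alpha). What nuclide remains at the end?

Start: (A, Z) = (214, 84).
After α: (210, 82).
After β⁻: (210, 83).
After β⁻: (210, 84).
After α: (206, 82).
Z = 82 is lead.

Pb-206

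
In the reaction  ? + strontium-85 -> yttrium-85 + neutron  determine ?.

proton

Conserve mass number: A + 85 = 85 + 1, so A = 1.
Conserve atomic number: Z + 38 = 39 + 0, so Z = 1.
A = 1 and Z = 1 is hydrogen-1 — a proton.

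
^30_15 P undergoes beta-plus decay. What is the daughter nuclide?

Beta-plus decay: mass number changes by +0, atomic number by -1.
A: 30 = 30; Z: 15 − 1 = 14.
Z = 14 is silicon, so the daughter is ^30_14 Si.

Si-30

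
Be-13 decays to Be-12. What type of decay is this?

ΔA = 12 − 13 = -1; ΔZ = 4 − 4 = +0.
A drops by 1 with Z unchanged — a neutron was emitted.

neutron emission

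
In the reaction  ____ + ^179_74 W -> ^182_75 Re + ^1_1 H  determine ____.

alpha particle

Conserve mass number: A + 179 = 182 + 1, so A = 4.
Conserve atomic number: Z + 74 = 75 + 1, so Z = 2.
A = 4 and Z = 2 is ^4_2 He — an alpha particle.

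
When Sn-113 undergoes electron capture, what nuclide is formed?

Electron capture: mass number changes by +0, atomic number by -1.
A: 113 = 113; Z: 50 − 1 = 49.
Z = 49 is indium, so the daughter is In-113.

In-113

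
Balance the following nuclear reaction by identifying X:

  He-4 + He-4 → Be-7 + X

neutron

Conserve mass number: 4 + 4 = 7 + A, so A = 1.
Conserve atomic number: 2 + 2 = 4 + Z, so Z = 0.
A = 1 and Z = 0 is n — a neutron.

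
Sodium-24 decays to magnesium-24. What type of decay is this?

beta-minus decay

ΔA = 24 − 24 = 0; ΔZ = 12 − 11 = +1.
A is unchanged and Z rises by 1 — a neutron has become a proton (β⁻ decay).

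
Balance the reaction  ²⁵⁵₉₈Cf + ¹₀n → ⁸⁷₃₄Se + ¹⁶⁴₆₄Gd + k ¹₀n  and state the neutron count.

Conserve mass number: 256 = 87 + 164 + k, so k = 256 − 251 = 5.
Check atomic number: 98 = 34 + 64 + 0 = 98. ✓

5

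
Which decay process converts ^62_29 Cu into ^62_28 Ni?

beta-plus decay or electron capture

ΔA = 62 − 62 = 0; ΔZ = 28 − 29 = -1.
A is unchanged and Z drops by 1 — a proton has become a neutron (β⁺ emission or electron capture).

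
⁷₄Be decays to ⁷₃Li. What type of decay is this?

ΔA = 7 − 7 = 0; ΔZ = 3 − 4 = -1.
A is unchanged and Z drops by 1 — a proton has become a neutron (β⁺ emission or electron capture).

beta-plus decay or electron capture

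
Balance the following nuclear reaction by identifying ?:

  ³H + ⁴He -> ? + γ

Li-7

Conserve mass number: 3 + 4 = A + 0, so A = 7.
Conserve atomic number: 1 + 2 = Z + 0, so Z = 3.
Z = 3 is lithium, so the species is ⁷Li.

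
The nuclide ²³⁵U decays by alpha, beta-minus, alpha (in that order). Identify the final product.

Ac-227

Start: (A, Z) = (235, 92).
After α: (231, 90).
After β⁻: (231, 91).
After α: (227, 89).
Z = 89 is actinium.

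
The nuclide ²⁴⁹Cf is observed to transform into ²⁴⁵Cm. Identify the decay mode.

ΔA = 245 − 249 = -4; ΔZ = 96 − 98 = -2.
A drops by 4 and Z drops by 2 — the signature of alpha emission.

alpha decay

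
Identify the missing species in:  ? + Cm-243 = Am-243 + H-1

Conserve mass number: A + 243 = 243 + 1, so A = 1.
Conserve atomic number: Z + 96 = 95 + 1, so Z = 0.
A = 1 and Z = 0 is n — a neutron.

neutron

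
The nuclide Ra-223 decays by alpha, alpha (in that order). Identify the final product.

Start: (A, Z) = (223, 88).
After α: (219, 86).
After α: (215, 84).
Z = 84 is polonium.

Po-215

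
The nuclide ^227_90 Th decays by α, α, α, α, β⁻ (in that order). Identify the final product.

Bi-211

Start: (A, Z) = (227, 90).
After α: (223, 88).
After α: (219, 86).
After α: (215, 84).
After α: (211, 82).
After β⁻: (211, 83).
Z = 83 is bismuth.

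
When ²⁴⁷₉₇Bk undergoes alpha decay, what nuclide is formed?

Am-243

Alpha decay: mass number changes by -4, atomic number by -2.
A: 247 − 4 = 243; Z: 97 − 2 = 95.
Z = 95 is americium, so the daughter is ²⁴³₉₅Am.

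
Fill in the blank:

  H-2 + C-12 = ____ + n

Conserve mass number: 2 + 12 = A + 1, so A = 13.
Conserve atomic number: 1 + 6 = Z + 0, so Z = 7.
Z = 7 is nitrogen, so the species is N-13.

N-13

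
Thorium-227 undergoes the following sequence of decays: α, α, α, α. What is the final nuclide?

Start: (A, Z) = (227, 90).
After α: (223, 88).
After α: (219, 86).
After α: (215, 84).
After α: (211, 82).
Z = 82 is lead.

Pb-211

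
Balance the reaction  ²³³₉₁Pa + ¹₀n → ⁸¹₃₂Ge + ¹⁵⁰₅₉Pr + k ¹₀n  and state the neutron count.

3

Conserve mass number: 234 = 81 + 150 + k, so k = 234 − 231 = 3.
Check atomic number: 91 = 32 + 59 + 0 = 91. ✓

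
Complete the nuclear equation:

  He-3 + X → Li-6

Conserve mass number: 3 + A = 6, so A = 3.
Conserve atomic number: 2 + Z = 3, so Z = 1.
A = 3 and Z = 1 is H-3 — a triton.

triton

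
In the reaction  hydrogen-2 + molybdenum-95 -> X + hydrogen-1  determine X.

Conserve mass number: 2 + 95 = A + 1, so A = 96.
Conserve atomic number: 1 + 42 = Z + 1, so Z = 42.
Z = 42 is molybdenum, so the species is molybdenum-96.

Mo-96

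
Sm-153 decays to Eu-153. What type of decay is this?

ΔA = 153 − 153 = 0; ΔZ = 63 − 62 = +1.
A is unchanged and Z rises by 1 — a neutron has become a proton (β⁻ decay).

beta-minus decay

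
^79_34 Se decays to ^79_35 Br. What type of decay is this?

beta-minus decay

ΔA = 79 − 79 = 0; ΔZ = 35 − 34 = +1.
A is unchanged and Z rises by 1 — a neutron has become a proton (β⁻ decay).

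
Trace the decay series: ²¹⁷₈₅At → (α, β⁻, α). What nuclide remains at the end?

Pb-209

Start: (A, Z) = (217, 85).
After α: (213, 83).
After β⁻: (213, 84).
After α: (209, 82).
Z = 82 is lead.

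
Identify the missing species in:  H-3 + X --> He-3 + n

proton

Conserve mass number: 3 + A = 3 + 1, so A = 1.
Conserve atomic number: 1 + Z = 2 + 0, so Z = 1.
A = 1 and Z = 1 is H-1 — a proton.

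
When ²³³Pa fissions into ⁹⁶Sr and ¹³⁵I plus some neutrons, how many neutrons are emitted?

Conserve mass number: 233 = 96 + 135 + k, so k = 233 − 231 = 2.
Check atomic number: 91 = 38 + 53 + 0 = 91. ✓

2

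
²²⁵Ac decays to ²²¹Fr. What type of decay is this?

alpha decay

ΔA = 221 − 225 = -4; ΔZ = 87 − 89 = -2.
A drops by 4 and Z drops by 2 — the signature of alpha emission.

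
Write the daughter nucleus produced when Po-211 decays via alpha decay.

Alpha decay: mass number changes by -4, atomic number by -2.
A: 211 − 4 = 207; Z: 84 − 2 = 82.
Z = 82 is lead, so the daughter is Pb-207.

Pb-207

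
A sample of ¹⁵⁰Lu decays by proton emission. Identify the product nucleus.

Yb-149

Proton emission: mass number changes by -1, atomic number by -1.
A: 150 − 1 = 149; Z: 71 − 1 = 70.
Z = 70 is ytterbium, so the daughter is ¹⁴⁹Yb.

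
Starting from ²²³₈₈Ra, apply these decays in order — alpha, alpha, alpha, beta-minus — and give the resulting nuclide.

Bi-211

Start: (A, Z) = (223, 88).
After α: (219, 86).
After α: (215, 84).
After α: (211, 82).
After β⁻: (211, 83).
Z = 83 is bismuth.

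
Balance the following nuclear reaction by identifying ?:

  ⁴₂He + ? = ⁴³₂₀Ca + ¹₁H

Conserve mass number: 4 + A = 43 + 1, so A = 40.
Conserve atomic number: 2 + Z = 20 + 1, so Z = 19.
Z = 19 is potassium, so the species is ⁴⁰₁₉K.

K-40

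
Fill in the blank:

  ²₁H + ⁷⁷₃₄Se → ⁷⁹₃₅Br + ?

gamma ray

Conserve mass number: 2 + 77 = 79 + A, so A = 0.
Conserve atomic number: 1 + 34 = 35 + Z, so Z = 0.
A = 0 and Z = 0 is ⁰₀γ — a gamma ray.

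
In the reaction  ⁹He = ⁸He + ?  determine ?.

Conserve mass number: 9 = 8 + A, so A = 1.
Conserve atomic number: 2 = 2 + Z, so Z = 0.
A = 1 and Z = 0 is ¹n — a neutron.

neutron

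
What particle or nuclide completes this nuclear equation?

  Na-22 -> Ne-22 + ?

positron

Conserve mass number: 22 = 22 + A, so A = 0.
Conserve atomic number: 11 = 10 + Z, so Z = 1.
A = 0 and Z = 1 is e⁺ — a positron.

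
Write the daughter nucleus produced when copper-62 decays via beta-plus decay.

Ni-62

Beta-plus decay: mass number changes by +0, atomic number by -1.
A: 62 = 62; Z: 29 − 1 = 28.
Z = 28 is nickel, so the daughter is nickel-62.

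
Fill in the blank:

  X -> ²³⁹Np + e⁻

Conserve mass number: A = 239 + 0, so A = 239.
Conserve atomic number: Z = 93 − 1, so Z = 92.
Z = 92 is uranium, so the species is ²³⁹U.

U-239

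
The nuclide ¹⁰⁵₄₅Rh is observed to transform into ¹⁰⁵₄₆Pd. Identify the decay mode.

beta-minus decay

ΔA = 105 − 105 = 0; ΔZ = 46 − 45 = +1.
A is unchanged and Z rises by 1 — a neutron has become a proton (β⁻ decay).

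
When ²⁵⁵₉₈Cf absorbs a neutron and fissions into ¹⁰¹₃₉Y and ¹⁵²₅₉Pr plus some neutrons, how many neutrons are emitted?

3

Conserve mass number: 256 = 101 + 152 + k, so k = 256 − 253 = 3.
Check atomic number: 98 = 39 + 59 + 0 = 98. ✓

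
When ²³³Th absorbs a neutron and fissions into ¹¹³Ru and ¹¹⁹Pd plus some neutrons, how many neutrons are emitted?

2

Conserve mass number: 234 = 113 + 119 + k, so k = 234 − 232 = 2.
Check atomic number: 90 = 44 + 46 + 0 = 90. ✓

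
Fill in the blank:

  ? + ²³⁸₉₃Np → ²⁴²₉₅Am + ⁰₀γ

Conserve mass number: A + 238 = 242 + 0, so A = 4.
Conserve atomic number: Z + 93 = 95 + 0, so Z = 2.
A = 4 and Z = 2 is ⁴₂He — an alpha particle.

alpha particle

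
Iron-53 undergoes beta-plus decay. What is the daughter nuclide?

Mn-53

Beta-plus decay: mass number changes by +0, atomic number by -1.
A: 53 = 53; Z: 26 − 1 = 25.
Z = 25 is manganese, so the daughter is manganese-53.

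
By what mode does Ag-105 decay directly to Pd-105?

beta-plus decay or electron capture

ΔA = 105 − 105 = 0; ΔZ = 46 − 47 = -1.
A is unchanged and Z drops by 1 — a proton has become a neutron (β⁺ emission or electron capture).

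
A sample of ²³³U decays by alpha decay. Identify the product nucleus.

Alpha decay: mass number changes by -4, atomic number by -2.
A: 233 − 4 = 229; Z: 92 − 2 = 90.
Z = 90 is thorium, so the daughter is ²²⁹Th.

Th-229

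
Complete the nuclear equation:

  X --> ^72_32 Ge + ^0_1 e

As-72

Conserve mass number: A = 72 + 0, so A = 72.
Conserve atomic number: Z = 32 + 1, so Z = 33.
Z = 33 is arsenic, so the species is ^72_33 As.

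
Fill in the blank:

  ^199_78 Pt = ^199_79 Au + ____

beta-minus particle

Conserve mass number: 199 = 199 + A, so A = 0.
Conserve atomic number: 78 = 79 + Z, so Z = -1.
A = 0 and Z = -1 is ^0_-1 e — a beta-minus particle.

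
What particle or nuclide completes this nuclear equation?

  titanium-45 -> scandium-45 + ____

Conserve mass number: 45 = 45 + A, so A = 0.
Conserve atomic number: 22 = 21 + Z, so Z = 1.
A = 0 and Z = 1 is e⁺ — a positron.

positron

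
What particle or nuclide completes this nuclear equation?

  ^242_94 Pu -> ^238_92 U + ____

alpha particle

Conserve mass number: 242 = 238 + A, so A = 4.
Conserve atomic number: 94 = 92 + Z, so Z = 2.
A = 4 and Z = 2 is ^4_2 He — an alpha particle.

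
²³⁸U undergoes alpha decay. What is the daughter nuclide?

Th-234

Alpha decay: mass number changes by -4, atomic number by -2.
A: 238 − 4 = 234; Z: 92 − 2 = 90.
Z = 90 is thorium, so the daughter is ²³⁴Th.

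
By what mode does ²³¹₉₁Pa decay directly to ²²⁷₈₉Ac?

alpha decay

ΔA = 227 − 231 = -4; ΔZ = 89 − 91 = -2.
A drops by 4 and Z drops by 2 — the signature of alpha emission.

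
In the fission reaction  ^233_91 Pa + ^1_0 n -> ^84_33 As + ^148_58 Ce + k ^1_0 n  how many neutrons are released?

Conserve mass number: 234 = 84 + 148 + k, so k = 234 − 232 = 2.
Check atomic number: 91 = 33 + 58 + 0 = 91. ✓

2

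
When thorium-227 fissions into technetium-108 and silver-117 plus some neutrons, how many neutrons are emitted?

2

Conserve mass number: 227 = 108 + 117 + k, so k = 227 − 225 = 2.
Check atomic number: 90 = 43 + 47 + 0 = 90. ✓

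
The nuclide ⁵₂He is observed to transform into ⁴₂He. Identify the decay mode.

ΔA = 4 − 5 = -1; ΔZ = 2 − 2 = +0.
A drops by 1 with Z unchanged — a neutron was emitted.

neutron emission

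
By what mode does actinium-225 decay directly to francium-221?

ΔA = 221 − 225 = -4; ΔZ = 87 − 89 = -2.
A drops by 4 and Z drops by 2 — the signature of alpha emission.

alpha decay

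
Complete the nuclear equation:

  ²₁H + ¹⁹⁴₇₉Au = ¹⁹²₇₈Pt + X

alpha particle

Conserve mass number: 2 + 194 = 192 + A, so A = 4.
Conserve atomic number: 1 + 79 = 78 + Z, so Z = 2.
A = 4 and Z = 2 is ⁴₂He — an alpha particle.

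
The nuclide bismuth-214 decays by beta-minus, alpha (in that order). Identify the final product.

Pb-210

Start: (A, Z) = (214, 83).
After β⁻: (214, 84).
After α: (210, 82).
Z = 82 is lead.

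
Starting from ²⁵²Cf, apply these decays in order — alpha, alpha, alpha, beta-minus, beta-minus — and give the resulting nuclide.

Start: (A, Z) = (252, 98).
After α: (248, 96).
After α: (244, 94).
After α: (240, 92).
After β⁻: (240, 93).
After β⁻: (240, 94).
Z = 94 is plutonium.

Pu-240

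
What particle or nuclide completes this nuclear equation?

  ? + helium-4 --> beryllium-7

He-3

Conserve mass number: A + 4 = 7, so A = 3.
Conserve atomic number: Z + 2 = 4, so Z = 2.
Z = 2 is helium, so the species is helium-3.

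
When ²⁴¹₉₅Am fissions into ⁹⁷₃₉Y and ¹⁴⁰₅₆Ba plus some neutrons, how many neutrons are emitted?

4

Conserve mass number: 241 = 97 + 140 + k, so k = 241 − 237 = 4.
Check atomic number: 95 = 39 + 56 + 0 = 95. ✓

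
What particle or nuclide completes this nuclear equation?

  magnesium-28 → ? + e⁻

Conserve mass number: 28 = A + 0, so A = 28.
Conserve atomic number: 12 = Z − 1, so Z = 13.
Z = 13 is aluminium, so the species is aluminium-28.

Al-28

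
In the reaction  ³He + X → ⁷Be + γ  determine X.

alpha particle

Conserve mass number: 3 + A = 7 + 0, so A = 4.
Conserve atomic number: 2 + Z = 4 + 0, so Z = 2.
A = 4 and Z = 2 is ⁴He — an alpha particle.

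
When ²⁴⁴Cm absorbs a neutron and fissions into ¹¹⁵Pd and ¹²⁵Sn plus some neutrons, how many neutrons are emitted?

5

Conserve mass number: 245 = 115 + 125 + k, so k = 245 − 240 = 5.
Check atomic number: 96 = 46 + 50 + 0 = 96. ✓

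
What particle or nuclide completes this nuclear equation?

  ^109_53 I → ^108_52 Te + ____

Conserve mass number: 109 = 108 + A, so A = 1.
Conserve atomic number: 53 = 52 + Z, so Z = 1.
A = 1 and Z = 1 is ^1_1 H — a proton.

proton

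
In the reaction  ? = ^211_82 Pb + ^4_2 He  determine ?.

Po-215

Conserve mass number: A = 211 + 4, so A = 215.
Conserve atomic number: Z = 82 + 2, so Z = 84.
Z = 84 is polonium, so the species is ^215_84 Po.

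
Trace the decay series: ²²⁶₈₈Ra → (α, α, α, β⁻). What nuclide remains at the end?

Bi-214

Start: (A, Z) = (226, 88).
After α: (222, 86).
After α: (218, 84).
After α: (214, 82).
After β⁻: (214, 83).
Z = 83 is bismuth.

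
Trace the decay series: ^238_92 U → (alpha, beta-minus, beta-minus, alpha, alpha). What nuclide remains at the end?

Start: (A, Z) = (238, 92).
After α: (234, 90).
After β⁻: (234, 91).
After β⁻: (234, 92).
After α: (230, 90).
After α: (226, 88).
Z = 88 is radium.

Ra-226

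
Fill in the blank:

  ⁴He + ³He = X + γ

Be-7

Conserve mass number: 4 + 3 = A + 0, so A = 7.
Conserve atomic number: 2 + 2 = Z + 0, so Z = 4.
Z = 4 is beryllium, so the species is ⁷Be.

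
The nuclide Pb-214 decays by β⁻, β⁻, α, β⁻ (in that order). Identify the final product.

Start: (A, Z) = (214, 82).
After β⁻: (214, 83).
After β⁻: (214, 84).
After α: (210, 82).
After β⁻: (210, 83).
Z = 83 is bismuth.

Bi-210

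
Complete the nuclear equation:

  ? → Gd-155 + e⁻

Eu-155

Conserve mass number: A = 155 + 0, so A = 155.
Conserve atomic number: Z = 64 − 1, so Z = 63.
Z = 63 is europium, so the species is Eu-155.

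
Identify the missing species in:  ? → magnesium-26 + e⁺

Conserve mass number: A = 26 + 0, so A = 26.
Conserve atomic number: Z = 12 + 1, so Z = 13.
Z = 13 is aluminium, so the species is aluminium-26.

Al-26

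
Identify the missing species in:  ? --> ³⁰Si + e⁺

P-30

Conserve mass number: A = 30 + 0, so A = 30.
Conserve atomic number: Z = 14 + 1, so Z = 15.
Z = 15 is phosphorus, so the species is ³⁰P.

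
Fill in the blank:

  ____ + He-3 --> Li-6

triton

Conserve mass number: A + 3 = 6, so A = 3.
Conserve atomic number: Z + 2 = 3, so Z = 1.
A = 3 and Z = 1 is H-3 — a triton.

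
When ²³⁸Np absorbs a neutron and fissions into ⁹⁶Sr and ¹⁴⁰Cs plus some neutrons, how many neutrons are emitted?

Conserve mass number: 239 = 96 + 140 + k, so k = 239 − 236 = 3.
Check atomic number: 93 = 38 + 55 + 0 = 93. ✓

3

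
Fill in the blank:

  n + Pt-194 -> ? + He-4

Os-191

Conserve mass number: 1 + 194 = A + 4, so A = 191.
Conserve atomic number: 0 + 78 = Z + 2, so Z = 76.
Z = 76 is osmium, so the species is Os-191.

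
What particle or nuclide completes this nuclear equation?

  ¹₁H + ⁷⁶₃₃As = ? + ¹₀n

Se-76

Conserve mass number: 1 + 76 = A + 1, so A = 76.
Conserve atomic number: 1 + 33 = Z + 0, so Z = 34.
Z = 34 is selenium, so the species is ⁷⁶₃₄Se.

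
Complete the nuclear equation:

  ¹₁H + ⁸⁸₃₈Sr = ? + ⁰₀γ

Y-89

Conserve mass number: 1 + 88 = A + 0, so A = 89.
Conserve atomic number: 1 + 38 = Z + 0, so Z = 39.
Z = 39 is yttrium, so the species is ⁸⁹₃₉Y.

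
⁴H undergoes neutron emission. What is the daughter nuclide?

Neutron emission: mass number changes by -1, atomic number by +0.
A: 4 − 1 = 3; Z: 1 = 1.
Z = 1 is hydrogen, so the daughter is ³H.

H-3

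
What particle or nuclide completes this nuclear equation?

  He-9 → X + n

He-8

Conserve mass number: 9 = A + 1, so A = 8.
Conserve atomic number: 2 = Z + 0, so Z = 2.
Z = 2 is helium, so the species is He-8.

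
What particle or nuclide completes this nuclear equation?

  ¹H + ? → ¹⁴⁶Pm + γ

Nd-145

Conserve mass number: 1 + A = 146 + 0, so A = 145.
Conserve atomic number: 1 + Z = 61 + 0, so Z = 60.
Z = 60 is neodymium, so the species is ¹⁴⁵Nd.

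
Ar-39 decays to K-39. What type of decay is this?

ΔA = 39 − 39 = 0; ΔZ = 19 − 18 = +1.
A is unchanged and Z rises by 1 — a neutron has become a proton (β⁻ decay).

beta-minus decay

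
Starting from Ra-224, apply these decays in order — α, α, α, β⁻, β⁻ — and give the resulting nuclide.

Po-212

Start: (A, Z) = (224, 88).
After α: (220, 86).
After α: (216, 84).
After α: (212, 82).
After β⁻: (212, 83).
After β⁻: (212, 84).
Z = 84 is polonium.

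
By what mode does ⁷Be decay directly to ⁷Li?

beta-plus decay or electron capture

ΔA = 7 − 7 = 0; ΔZ = 3 − 4 = -1.
A is unchanged and Z drops by 1 — a proton has become a neutron (β⁺ emission or electron capture).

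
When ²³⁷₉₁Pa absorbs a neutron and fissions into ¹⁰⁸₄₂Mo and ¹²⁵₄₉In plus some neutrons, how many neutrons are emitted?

Conserve mass number: 238 = 108 + 125 + k, so k = 238 − 233 = 5.
Check atomic number: 91 = 42 + 49 + 0 = 91. ✓

5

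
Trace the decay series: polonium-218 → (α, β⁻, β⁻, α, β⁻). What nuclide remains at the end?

Start: (A, Z) = (218, 84).
After α: (214, 82).
After β⁻: (214, 83).
After β⁻: (214, 84).
After α: (210, 82).
After β⁻: (210, 83).
Z = 83 is bismuth.

Bi-210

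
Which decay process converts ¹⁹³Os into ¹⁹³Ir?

beta-minus decay

ΔA = 193 − 193 = 0; ΔZ = 77 − 76 = +1.
A is unchanged and Z rises by 1 — a neutron has become a proton (β⁻ decay).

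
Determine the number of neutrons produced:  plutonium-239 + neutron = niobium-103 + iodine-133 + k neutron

Conserve mass number: 240 = 103 + 133 + k, so k = 240 − 236 = 4.
Check atomic number: 94 = 41 + 53 + 0 = 94. ✓

4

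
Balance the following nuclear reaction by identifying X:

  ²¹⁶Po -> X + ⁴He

Conserve mass number: 216 = A + 4, so A = 212.
Conserve atomic number: 84 = Z + 2, so Z = 82.
Z = 82 is lead, so the species is ²¹²Pb.

Pb-212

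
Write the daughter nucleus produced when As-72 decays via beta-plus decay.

Ge-72

Beta-plus decay: mass number changes by +0, atomic number by -1.
A: 72 = 72; Z: 33 − 1 = 32.
Z = 32 is germanium, so the daughter is Ge-72.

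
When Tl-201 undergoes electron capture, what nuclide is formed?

Hg-201

Electron capture: mass number changes by +0, atomic number by -1.
A: 201 = 201; Z: 81 − 1 = 80.
Z = 80 is mercury, so the daughter is Hg-201.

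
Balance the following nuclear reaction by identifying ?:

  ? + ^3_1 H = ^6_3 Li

Conserve mass number: A + 3 = 6, so A = 3.
Conserve atomic number: Z + 1 = 3, so Z = 2.
Z = 2 is helium, so the species is ^3_2 He.

He-3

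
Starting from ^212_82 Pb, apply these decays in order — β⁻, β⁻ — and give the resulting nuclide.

Po-212

Start: (A, Z) = (212, 82).
After β⁻: (212, 83).
After β⁻: (212, 84).
Z = 84 is polonium.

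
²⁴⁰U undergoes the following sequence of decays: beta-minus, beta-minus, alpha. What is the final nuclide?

U-236

Start: (A, Z) = (240, 92).
After β⁻: (240, 93).
After β⁻: (240, 94).
After α: (236, 92).
Z = 92 is uranium.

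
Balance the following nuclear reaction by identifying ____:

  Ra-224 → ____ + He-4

Conserve mass number: 224 = A + 4, so A = 220.
Conserve atomic number: 88 = Z + 2, so Z = 86.
Z = 86 is radon, so the species is Rn-220.

Rn-220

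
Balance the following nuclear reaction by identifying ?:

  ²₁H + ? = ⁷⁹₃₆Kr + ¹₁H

Kr-78

Conserve mass number: 2 + A = 79 + 1, so A = 78.
Conserve atomic number: 1 + Z = 36 + 1, so Z = 36.
Z = 36 is krypton, so the species is ⁷⁸₃₆Kr.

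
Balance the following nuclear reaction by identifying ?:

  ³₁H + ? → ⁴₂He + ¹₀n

Conserve mass number: 3 + A = 4 + 1, so A = 2.
Conserve atomic number: 1 + Z = 2 + 0, so Z = 1.
A = 2 and Z = 1 is ²₁H — a deuteron.

deuteron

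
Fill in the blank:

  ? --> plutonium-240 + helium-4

Conserve mass number: A = 240 + 4, so A = 244.
Conserve atomic number: Z = 94 + 2, so Z = 96.
Z = 96 is curium, so the species is curium-244.

Cm-244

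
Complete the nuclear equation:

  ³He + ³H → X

Conserve mass number: 3 + 3 = A, so A = 6.
Conserve atomic number: 2 + 1 = Z, so Z = 3.
Z = 3 is lithium, so the species is ⁶Li.

Li-6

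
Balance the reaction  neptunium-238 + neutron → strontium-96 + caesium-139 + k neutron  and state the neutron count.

Conserve mass number: 239 = 96 + 139 + k, so k = 239 − 235 = 4.
Check atomic number: 93 = 38 + 55 + 0 = 93. ✓

4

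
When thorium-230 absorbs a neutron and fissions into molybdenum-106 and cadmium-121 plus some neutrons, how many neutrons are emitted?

4

Conserve mass number: 231 = 106 + 121 + k, so k = 231 − 227 = 4.
Check atomic number: 90 = 42 + 48 + 0 = 90. ✓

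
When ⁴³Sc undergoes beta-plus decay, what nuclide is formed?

Ca-43

Beta-plus decay: mass number changes by +0, atomic number by -1.
A: 43 = 43; Z: 21 − 1 = 20.
Z = 20 is calcium, so the daughter is ⁴³Ca.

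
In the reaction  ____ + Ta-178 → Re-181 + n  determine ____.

alpha particle

Conserve mass number: A + 178 = 181 + 1, so A = 4.
Conserve atomic number: Z + 73 = 75 + 0, so Z = 2.
A = 4 and Z = 2 is He-4 — an alpha particle.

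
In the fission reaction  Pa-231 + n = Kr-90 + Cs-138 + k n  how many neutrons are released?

Conserve mass number: 232 = 90 + 138 + k, so k = 232 − 228 = 4.
Check atomic number: 91 = 36 + 55 + 0 = 91. ✓

4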